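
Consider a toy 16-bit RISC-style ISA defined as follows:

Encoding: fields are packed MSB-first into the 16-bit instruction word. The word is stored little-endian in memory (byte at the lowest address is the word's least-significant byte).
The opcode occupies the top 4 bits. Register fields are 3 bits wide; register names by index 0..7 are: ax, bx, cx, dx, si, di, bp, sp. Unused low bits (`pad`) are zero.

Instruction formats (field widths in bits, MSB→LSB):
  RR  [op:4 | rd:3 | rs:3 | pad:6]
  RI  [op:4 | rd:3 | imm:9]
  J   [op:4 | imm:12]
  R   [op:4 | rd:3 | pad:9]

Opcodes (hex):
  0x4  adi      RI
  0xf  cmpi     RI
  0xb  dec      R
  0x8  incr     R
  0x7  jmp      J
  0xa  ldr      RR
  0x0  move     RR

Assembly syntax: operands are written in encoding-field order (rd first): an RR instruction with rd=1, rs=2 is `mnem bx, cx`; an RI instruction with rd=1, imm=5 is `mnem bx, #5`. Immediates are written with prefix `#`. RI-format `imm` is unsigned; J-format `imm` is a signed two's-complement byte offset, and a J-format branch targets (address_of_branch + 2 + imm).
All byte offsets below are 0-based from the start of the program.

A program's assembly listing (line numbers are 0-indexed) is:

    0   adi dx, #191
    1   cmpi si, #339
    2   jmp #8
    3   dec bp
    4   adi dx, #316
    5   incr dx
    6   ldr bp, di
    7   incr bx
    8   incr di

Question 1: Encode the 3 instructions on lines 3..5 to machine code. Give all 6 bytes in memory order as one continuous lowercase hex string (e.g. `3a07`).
line 3 (dec): pack op=0xb:4|rd=6:3|pad=0:9 = 0xbc00; little→ 00 bc
line 4 (adi): pack op=0x4:4|rd=3:3|imm=316:9 = 0x473c; little→ 3c 47
line 5 (incr): pack op=0x8:4|rd=3:3|pad=0:9 = 0x8600; little→ 00 86

00bc3c470086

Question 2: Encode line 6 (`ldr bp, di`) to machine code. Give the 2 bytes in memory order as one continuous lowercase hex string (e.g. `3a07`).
6. ldr fields op=0xa:4|rd=6:3|rs=5:3|pad=0:6 → word ad40h → 40 ad

40ad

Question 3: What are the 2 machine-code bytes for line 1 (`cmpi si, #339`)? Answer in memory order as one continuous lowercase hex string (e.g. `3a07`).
L1: cmpi op=0xf:4|rd=4:3|imm=339:9 ⇒ 0xf953 ⇒ little 53 f9

53f9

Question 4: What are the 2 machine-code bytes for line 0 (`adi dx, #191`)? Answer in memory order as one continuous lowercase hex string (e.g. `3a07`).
line 0 (adi): pack op=0x4:4|rd=3:3|imm=191:9 = 0x46bf; little→ bf 46

bf46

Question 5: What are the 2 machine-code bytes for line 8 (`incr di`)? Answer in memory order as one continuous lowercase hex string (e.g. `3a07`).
line 8 (incr): pack op=0x8:4|rd=5:3|pad=0:9 = 0x8a00; little→ 00 8a

008a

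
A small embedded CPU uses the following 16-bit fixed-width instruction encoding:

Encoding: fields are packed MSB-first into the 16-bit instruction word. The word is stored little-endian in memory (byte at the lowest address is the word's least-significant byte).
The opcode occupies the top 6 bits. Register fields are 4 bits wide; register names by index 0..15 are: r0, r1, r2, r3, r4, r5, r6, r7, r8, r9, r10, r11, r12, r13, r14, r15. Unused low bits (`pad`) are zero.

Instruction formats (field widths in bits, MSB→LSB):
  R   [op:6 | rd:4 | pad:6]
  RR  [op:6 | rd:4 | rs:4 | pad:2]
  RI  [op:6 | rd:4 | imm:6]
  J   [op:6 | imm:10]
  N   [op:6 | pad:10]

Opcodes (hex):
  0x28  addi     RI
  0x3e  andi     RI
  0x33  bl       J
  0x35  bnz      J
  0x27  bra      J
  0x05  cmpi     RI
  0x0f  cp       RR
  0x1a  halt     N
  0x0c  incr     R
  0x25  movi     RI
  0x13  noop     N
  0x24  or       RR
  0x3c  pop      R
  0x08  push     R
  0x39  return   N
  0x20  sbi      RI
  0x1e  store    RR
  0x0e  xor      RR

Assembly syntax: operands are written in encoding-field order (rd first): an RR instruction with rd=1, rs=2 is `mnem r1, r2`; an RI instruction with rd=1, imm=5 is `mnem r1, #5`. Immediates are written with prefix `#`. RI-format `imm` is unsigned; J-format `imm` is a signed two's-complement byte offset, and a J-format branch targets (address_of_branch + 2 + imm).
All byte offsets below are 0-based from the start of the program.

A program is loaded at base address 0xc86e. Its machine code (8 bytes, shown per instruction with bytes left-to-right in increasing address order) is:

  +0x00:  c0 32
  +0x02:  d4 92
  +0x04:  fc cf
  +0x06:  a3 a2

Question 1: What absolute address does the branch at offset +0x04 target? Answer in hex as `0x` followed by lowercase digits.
0xc870

[04] fc cf → 0xcffc
  op=0xcffc>>10=0x33 ⇒ bl (J)
  imm: (w>>0)&0x3ff=0x3fc (s10→-4) → #-4
  target = base 0xc86e + off 0x04 + 2 + imm -4 = 0xc870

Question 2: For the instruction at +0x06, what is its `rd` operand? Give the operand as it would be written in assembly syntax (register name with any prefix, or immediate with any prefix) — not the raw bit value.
r10

[06] a3 a2 → 0xa2a3
  top 6b → 0x28 → addi [RI]
  rd@[9:6]=0xa ⇒ r10
  imm@[5:0]=0x23 ⇒ #35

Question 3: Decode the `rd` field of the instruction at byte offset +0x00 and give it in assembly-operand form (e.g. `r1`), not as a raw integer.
[00] c0 32 → 0x32c0
  opcode bits[15:10]=0xc: incr/R
  [9:6] rd=11 = r11

r11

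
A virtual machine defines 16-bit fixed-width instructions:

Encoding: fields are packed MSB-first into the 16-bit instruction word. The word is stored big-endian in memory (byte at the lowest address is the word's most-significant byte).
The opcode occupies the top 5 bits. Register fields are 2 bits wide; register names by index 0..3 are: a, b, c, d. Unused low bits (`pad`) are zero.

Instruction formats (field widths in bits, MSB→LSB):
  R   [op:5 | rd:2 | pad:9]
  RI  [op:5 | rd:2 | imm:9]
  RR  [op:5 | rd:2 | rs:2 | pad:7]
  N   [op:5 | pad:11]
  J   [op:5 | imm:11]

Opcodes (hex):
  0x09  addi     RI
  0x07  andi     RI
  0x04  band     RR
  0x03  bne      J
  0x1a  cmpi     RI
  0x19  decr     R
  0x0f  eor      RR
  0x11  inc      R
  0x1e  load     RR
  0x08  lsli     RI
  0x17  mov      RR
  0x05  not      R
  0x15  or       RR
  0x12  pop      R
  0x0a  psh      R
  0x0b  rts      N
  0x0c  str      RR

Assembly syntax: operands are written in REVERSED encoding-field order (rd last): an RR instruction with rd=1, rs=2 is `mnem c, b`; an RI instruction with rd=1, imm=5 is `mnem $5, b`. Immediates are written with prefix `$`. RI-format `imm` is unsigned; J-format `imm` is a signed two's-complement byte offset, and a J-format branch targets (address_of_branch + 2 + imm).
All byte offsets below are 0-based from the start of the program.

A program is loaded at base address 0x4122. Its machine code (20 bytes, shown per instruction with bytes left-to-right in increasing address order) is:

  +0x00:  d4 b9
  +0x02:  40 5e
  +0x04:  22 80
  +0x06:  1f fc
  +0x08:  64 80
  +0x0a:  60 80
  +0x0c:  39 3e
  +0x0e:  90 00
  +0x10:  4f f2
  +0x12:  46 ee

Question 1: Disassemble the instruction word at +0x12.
off 0x12: read 46 ee as big → 0x46ee
  top 5b → 0x8 → lsli [RI]
  [10:9] rd=3 = d
  [8:0] imm=238 = $238

lsli $238, d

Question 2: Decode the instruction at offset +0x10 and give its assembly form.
+0x10: 4f f2 ⇒ word 0x4ff2 (big)
  opcode bits[15:11]=0x9: addi/RI
  rd: (w>>9)&0x3=0x3 → d
  imm: (w>>0)&0x1ff=0x1f2 → $498

addi $498, d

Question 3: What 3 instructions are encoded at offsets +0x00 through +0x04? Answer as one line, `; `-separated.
cmpi $185, c; lsli $94, a; band b, b

+0x00: d4 b9 ⇒ word 0xd4b9 (big)
  top 5b → 0x1a → cmpi [RI]
  rd: (w>>9)&0x3=0x2 → c
  imm: (w>>0)&0x1ff=0xb9 → $185
+0x02: 40 5e ⇒ word 0x405e (big)
  top 5b → 0x8 → lsli [RI]
  rd: (w>>9)&0x3=0x0 → a
  imm: (w>>0)&0x1ff=0x5e → $94
+0x04: 22 80 ⇒ word 0x2280 (big)
  top 5b → 0x4 → band [RR]
  rd: (w>>9)&0x3=0x1 → b
  rs: (w>>7)&0x3=0x1 → b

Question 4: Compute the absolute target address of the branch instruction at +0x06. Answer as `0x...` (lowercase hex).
0x4126

[06] 1f fc → 0x1ffc
  op=0x1ffc>>11=0x3 ⇒ bne (J)
  imm: (w>>0)&0x7ff=0x7fc (s11→-4) → $-4
  target = base 0x4122 + off 0x06 + 2 + imm -4 = 0x4126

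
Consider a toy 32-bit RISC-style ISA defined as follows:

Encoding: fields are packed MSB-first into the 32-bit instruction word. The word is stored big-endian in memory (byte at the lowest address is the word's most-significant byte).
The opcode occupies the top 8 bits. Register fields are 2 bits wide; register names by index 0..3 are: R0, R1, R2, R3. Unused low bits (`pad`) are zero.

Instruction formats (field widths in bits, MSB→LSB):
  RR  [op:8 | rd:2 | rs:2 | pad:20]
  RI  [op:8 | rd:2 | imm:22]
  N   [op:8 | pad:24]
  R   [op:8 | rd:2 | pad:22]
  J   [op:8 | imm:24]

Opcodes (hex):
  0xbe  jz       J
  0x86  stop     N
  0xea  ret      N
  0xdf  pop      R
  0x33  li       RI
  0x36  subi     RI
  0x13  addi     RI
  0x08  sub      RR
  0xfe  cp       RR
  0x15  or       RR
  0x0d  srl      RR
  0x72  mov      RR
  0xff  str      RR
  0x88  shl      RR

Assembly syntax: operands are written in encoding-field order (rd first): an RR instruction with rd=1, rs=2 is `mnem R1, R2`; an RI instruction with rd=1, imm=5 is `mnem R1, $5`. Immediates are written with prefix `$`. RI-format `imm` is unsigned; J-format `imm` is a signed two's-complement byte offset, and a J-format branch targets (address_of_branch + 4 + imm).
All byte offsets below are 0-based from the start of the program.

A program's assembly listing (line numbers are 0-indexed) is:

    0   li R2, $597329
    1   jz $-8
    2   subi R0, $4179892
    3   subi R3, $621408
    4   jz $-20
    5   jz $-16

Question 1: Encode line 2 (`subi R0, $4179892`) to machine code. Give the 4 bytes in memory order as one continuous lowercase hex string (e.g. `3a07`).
363fc7b4

line 2 (subi): pack op=0x36:8|rd=0:2|imm=4179892:22 = 0x363fc7b4; big→ 36 3f c7 b4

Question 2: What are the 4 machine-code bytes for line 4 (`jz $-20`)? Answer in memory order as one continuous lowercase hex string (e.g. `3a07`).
line 4 (jz): pack op=0xbe:8|imm=-20:24 = 0xbeffffec; big→ be ff ff ec

beffffec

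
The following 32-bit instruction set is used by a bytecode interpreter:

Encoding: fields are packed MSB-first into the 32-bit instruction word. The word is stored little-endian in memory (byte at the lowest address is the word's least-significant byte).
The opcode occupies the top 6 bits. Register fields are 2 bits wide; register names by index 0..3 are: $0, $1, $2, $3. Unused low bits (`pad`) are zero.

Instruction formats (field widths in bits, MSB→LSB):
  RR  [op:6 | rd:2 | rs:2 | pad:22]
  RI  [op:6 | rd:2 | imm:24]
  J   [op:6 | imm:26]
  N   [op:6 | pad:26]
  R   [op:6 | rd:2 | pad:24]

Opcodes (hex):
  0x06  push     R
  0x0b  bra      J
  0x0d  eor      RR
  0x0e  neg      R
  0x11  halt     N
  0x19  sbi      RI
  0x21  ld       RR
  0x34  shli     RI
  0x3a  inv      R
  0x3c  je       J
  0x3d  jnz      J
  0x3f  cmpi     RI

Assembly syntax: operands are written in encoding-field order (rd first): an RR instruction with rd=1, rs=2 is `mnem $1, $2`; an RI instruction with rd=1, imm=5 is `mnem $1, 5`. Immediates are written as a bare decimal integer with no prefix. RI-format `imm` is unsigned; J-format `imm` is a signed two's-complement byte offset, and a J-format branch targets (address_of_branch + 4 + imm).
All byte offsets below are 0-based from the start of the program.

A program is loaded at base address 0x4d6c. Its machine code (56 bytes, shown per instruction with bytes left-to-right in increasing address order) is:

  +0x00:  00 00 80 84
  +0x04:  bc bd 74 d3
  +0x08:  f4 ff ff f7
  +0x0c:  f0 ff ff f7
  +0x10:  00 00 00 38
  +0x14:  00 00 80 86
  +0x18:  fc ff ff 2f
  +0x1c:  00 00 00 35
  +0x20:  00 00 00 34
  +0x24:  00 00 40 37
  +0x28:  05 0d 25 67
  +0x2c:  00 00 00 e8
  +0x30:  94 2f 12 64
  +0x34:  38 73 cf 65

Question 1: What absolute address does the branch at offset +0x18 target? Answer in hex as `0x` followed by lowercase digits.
+0x18: fc ff ff 2f ⇒ word 0x2ffffffc (little)
  top 6b → 0xb → bra [J]
  imm@[25:0]=0x3fffffc (s26→-4) ⇒ -4
  target = base 0x4d6c + off 0x18 + 4 + imm -4 = 0x4d84

0x4d84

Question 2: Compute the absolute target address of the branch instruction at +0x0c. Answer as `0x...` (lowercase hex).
off 0x0c: read f0 ff ff f7 as little → 0xf7fffff0
  opcode bits[31:26]=0x3d: jnz/J
  [25:0] imm=67108848 (s26→-16) = -16
  target = base 0x4d6c + off 0x0c + 4 + imm -16 = 0x4d6c

0x4d6c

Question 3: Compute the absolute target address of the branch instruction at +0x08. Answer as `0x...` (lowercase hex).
off 0x08: read f4 ff ff f7 as little → 0xf7fffff4
  op=0xf7fffff4>>26=0x3d ⇒ jnz (J)
  imm: (w>>0)&0x3ffffff=0x3fffff4 (s26→-12) → -12
  target = base 0x4d6c + off 0x08 + 4 + imm -12 = 0x4d6c

0x4d6c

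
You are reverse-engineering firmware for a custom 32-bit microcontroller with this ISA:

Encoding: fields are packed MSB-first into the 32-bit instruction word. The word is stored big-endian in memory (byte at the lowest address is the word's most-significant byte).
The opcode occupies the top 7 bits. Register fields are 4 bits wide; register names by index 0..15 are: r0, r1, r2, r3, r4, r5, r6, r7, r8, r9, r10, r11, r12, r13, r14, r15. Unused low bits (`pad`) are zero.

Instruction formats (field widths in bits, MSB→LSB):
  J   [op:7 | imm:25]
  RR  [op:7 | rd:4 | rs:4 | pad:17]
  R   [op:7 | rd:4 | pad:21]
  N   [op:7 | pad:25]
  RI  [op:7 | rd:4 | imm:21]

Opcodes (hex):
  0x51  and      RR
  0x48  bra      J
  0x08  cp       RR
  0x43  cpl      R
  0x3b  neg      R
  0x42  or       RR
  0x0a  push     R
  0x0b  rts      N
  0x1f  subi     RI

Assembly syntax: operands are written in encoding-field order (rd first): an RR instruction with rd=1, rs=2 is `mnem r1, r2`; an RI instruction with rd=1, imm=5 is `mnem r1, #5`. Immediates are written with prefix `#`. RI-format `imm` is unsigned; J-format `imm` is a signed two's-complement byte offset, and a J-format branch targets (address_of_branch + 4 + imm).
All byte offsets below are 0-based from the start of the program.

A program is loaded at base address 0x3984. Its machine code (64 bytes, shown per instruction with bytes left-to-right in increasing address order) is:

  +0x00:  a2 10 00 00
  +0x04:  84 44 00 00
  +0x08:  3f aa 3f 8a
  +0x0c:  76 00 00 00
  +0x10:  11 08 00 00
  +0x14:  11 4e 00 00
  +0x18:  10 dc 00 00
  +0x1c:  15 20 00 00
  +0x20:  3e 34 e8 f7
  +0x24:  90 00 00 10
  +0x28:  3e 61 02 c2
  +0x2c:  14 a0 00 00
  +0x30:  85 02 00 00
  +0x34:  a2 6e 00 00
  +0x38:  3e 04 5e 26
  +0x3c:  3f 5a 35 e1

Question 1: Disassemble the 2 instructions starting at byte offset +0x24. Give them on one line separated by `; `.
bra #16; subi r3, #66242

off 0x24: read 90 00 00 10 as big → 0x90000010
  op=0x90000010>>25=0x48 ⇒ bra (J)
  imm: (w>>0)&0x1ffffff=0x10 → #16
off 0x28: read 3e 61 02 c2 as big → 0x3e6102c2
  op=0x3e6102c2>>25=0x1f ⇒ subi (RI)
  rd: (w>>21)&0xf=0x3 → r3
  imm: (w>>0)&0x1fffff=0x102c2 → #66242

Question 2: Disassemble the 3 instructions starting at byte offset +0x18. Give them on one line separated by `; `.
@+18  big-endian(10 dc 00 00) = 0x10dc0000
  top 7b → 0x8 → cp [RR]
  rd@[24:21]=0x6 ⇒ r6
  rs@[20:17]=0xe ⇒ r14
@+1c  big-endian(15 20 00 00) = 0x15200000
  top 7b → 0xa → push [R]
  rd@[24:21]=0x9 ⇒ r9
@+20  big-endian(3e 34 e8 f7) = 0x3e34e8f7
  top 7b → 0x1f → subi [RI]
  rd@[24:21]=0x1 ⇒ r1
  imm@[20:0]=0x14e8f7 ⇒ #1370359

cp r6, r14; push r9; subi r1, #1370359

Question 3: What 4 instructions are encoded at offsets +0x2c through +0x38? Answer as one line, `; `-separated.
push r5; or r8, r1; and r3, r7; subi r0, #286246

@+2c  big-endian(14 a0 00 00) = 0x14a00000
  opcode bits[31:25]=0xa: push/R
  rd@[24:21]=0x5 ⇒ r5
@+30  big-endian(85 02 00 00) = 0x85020000
  opcode bits[31:25]=0x42: or/RR
  rd@[24:21]=0x8 ⇒ r8
  rs@[20:17]=0x1 ⇒ r1
@+34  big-endian(a2 6e 00 00) = 0xa26e0000
  opcode bits[31:25]=0x51: and/RR
  rd@[24:21]=0x3 ⇒ r3
  rs@[20:17]=0x7 ⇒ r7
@+38  big-endian(3e 04 5e 26) = 0x3e045e26
  opcode bits[31:25]=0x1f: subi/RI
  rd@[24:21]=0x0 ⇒ r0
  imm@[20:0]=0x45e26 ⇒ #286246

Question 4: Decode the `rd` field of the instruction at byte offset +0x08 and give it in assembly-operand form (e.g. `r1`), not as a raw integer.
r13

off 0x08: read 3f aa 3f 8a as big → 0x3faa3f8a
  op=0x3faa3f8a>>25=0x1f ⇒ subi (RI)
  [24:21] rd=13 = r13
  [20:0] imm=671626 = #671626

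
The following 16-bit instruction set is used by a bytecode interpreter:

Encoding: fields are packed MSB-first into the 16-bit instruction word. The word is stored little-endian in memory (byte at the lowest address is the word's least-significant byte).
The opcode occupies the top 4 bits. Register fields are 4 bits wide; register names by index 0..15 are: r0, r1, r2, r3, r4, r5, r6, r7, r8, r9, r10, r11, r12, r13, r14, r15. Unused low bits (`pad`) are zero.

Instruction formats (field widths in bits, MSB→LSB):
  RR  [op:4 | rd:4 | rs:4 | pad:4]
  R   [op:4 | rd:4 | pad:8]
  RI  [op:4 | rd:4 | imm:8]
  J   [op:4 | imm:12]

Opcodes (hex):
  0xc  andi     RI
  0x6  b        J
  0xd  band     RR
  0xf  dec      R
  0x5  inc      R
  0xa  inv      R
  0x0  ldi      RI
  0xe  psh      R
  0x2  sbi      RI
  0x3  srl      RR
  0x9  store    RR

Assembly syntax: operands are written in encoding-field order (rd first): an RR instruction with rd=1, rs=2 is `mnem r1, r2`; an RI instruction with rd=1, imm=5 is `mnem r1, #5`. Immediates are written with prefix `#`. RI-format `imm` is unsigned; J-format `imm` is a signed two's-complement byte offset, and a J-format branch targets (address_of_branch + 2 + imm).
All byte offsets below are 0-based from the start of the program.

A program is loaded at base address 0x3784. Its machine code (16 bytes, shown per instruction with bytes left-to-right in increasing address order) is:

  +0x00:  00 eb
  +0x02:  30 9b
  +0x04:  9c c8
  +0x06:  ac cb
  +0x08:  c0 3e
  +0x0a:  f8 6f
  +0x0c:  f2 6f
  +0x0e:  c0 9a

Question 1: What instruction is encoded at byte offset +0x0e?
[0e] c0 9a → 0x9ac0
  op=0x9ac0>>12=0x9 ⇒ store (RR)
  rd: (w>>8)&0xf=0xa → r10
  rs: (w>>4)&0xf=0xc → r12

store r10, r12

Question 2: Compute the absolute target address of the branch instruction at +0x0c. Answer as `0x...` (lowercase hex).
@+0c  little-endian(f2 6f) = 0x6ff2
  opcode bits[15:12]=0x6: b/J
  imm: (w>>0)&0xfff=0xff2 (s12→-14) → #-14
  target = base 0x3784 + off 0x0c + 2 + imm -14 = 0x3784

0x3784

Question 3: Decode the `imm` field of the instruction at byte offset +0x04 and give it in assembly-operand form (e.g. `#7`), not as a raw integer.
+0x04: 9c c8 ⇒ word 0xc89c (little)
  top 4b → 0xc → andi [RI]
  [11:8] rd=8 = r8
  [7:0] imm=156 = #156

#156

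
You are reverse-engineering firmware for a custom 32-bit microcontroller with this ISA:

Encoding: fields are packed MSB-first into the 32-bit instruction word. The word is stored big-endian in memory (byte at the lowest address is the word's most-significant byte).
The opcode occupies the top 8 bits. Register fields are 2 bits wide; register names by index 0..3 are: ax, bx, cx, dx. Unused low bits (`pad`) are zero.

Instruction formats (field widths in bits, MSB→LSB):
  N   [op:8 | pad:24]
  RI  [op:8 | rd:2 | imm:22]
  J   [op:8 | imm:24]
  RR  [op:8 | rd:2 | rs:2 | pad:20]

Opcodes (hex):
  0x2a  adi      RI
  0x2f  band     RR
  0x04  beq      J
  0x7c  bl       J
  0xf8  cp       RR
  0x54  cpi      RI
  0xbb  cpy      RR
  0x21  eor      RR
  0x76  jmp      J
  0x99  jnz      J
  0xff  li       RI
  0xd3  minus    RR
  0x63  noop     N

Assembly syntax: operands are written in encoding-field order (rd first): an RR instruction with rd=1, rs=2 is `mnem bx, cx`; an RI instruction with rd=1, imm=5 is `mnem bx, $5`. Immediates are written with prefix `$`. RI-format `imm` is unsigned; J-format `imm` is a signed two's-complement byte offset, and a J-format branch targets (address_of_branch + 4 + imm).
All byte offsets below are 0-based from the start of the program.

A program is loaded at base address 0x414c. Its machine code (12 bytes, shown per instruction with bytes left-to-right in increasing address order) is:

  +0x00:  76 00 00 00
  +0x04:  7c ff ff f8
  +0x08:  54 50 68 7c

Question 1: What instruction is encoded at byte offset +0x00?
+0x00: 76 00 00 00 ⇒ word 0x76000000 (big)
  top 8b → 0x76 → jmp [J]
  [23:0] imm=0 = $0

jmp $0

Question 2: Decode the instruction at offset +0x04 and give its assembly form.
bl $-8

off 0x04: read 7c ff ff f8 as big → 0x7cfffff8
  opcode bits[31:24]=0x7c: bl/J
  imm@[23:0]=0xfffff8 (s24→-8) ⇒ $-8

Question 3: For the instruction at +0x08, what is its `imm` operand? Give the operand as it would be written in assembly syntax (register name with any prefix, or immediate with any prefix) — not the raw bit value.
+0x08: 54 50 68 7c ⇒ word 0x5450687c (big)
  opcode bits[31:24]=0x54: cpi/RI
  rd: (w>>22)&0x3=0x1 → bx
  imm: (w>>0)&0x3fffff=0x10687c → $1075324

$1075324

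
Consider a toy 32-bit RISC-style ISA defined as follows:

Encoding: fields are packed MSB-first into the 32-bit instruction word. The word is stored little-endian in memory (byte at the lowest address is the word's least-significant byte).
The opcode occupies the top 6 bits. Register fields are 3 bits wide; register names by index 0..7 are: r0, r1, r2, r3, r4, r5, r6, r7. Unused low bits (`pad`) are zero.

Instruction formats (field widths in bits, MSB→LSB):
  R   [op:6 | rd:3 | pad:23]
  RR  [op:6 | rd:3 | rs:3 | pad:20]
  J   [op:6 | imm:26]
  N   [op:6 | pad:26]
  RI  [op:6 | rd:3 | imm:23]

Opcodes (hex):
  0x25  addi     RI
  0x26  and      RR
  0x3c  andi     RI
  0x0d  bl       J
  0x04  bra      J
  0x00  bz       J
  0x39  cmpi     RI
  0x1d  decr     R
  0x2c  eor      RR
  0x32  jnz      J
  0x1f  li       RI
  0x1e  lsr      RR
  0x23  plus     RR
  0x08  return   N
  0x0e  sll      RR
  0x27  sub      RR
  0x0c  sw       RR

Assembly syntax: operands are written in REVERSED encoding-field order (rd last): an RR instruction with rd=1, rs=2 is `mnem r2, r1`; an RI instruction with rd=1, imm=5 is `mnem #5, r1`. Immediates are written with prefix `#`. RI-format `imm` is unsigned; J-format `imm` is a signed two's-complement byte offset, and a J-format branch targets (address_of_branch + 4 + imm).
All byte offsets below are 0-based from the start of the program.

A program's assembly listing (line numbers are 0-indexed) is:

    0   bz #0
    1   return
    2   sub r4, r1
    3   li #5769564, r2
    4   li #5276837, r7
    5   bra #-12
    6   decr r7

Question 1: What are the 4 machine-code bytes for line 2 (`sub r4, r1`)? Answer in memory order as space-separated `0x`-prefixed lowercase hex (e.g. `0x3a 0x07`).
0x00 0x00 0xc0 0x9c

2. sub fields op=0x27:6|rd=1:3|rs=4:3|pad=0:20 → word 9cc00000h → 00 00 c0 9c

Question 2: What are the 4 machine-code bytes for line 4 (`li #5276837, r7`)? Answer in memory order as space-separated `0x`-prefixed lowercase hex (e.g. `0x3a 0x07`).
0xa5 0x84 0xd0 0x7f

4. li fields op=0x1f:6|rd=7:3|imm=5276837:23 → word 7fd084a5h → a5 84 d0 7f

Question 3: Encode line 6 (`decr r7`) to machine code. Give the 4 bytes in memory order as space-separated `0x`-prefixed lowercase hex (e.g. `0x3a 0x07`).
line 6 (decr): pack op=0x1d:6|rd=7:3|pad=0:23 = 0x77800000; little→ 00 00 80 77

0x00 0x00 0x80 0x77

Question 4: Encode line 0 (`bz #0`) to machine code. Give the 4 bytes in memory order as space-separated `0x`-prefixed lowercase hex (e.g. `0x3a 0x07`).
0. bz fields op=0x0:6|imm=0:26 → word 00000000h → 00 00 00 00

0x00 0x00 0x00 0x00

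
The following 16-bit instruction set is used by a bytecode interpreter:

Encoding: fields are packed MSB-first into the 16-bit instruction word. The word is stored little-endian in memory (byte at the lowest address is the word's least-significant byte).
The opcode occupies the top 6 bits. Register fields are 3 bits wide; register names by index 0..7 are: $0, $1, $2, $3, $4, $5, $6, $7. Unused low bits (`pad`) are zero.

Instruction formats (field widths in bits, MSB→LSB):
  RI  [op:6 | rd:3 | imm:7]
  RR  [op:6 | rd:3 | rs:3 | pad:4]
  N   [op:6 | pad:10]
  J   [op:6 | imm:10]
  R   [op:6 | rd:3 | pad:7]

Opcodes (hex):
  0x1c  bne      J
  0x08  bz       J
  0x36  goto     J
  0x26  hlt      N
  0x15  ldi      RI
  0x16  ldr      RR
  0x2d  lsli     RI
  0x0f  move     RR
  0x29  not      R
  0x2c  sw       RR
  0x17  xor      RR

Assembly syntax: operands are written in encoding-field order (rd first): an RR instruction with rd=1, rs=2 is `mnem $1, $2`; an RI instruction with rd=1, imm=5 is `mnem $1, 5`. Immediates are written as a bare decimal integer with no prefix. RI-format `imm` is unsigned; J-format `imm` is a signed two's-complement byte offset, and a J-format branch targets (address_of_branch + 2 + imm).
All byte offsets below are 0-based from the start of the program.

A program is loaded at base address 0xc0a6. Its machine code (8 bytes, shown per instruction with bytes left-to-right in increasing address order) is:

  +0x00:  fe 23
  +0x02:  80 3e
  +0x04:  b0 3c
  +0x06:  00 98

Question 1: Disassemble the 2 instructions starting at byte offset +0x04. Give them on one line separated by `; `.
move $1, $3; hlt

+0x04: b0 3c ⇒ word 0x3cb0 (little)
  top 6b → 0xf → move [RR]
  [9:7] rd=1 = $1
  [6:4] rs=3 = $3
+0x06: 00 98 ⇒ word 0x9800 (little)
  top 6b → 0x26 → hlt [N]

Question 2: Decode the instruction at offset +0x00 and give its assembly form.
@+00  little-endian(fe 23) = 0x23fe
  op=0x23fe>>10=0x8 ⇒ bz (J)
  imm@[9:0]=0x3fe (s10→-2) ⇒ -2

bz -2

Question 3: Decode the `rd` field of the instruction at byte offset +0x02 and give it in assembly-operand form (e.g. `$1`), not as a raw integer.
@+02  little-endian(80 3e) = 0x3e80
  top 6b → 0xf → move [RR]
  rd: (w>>7)&0x7=0x5 → $5
  rs: (w>>4)&0x7=0x0 → $0

$5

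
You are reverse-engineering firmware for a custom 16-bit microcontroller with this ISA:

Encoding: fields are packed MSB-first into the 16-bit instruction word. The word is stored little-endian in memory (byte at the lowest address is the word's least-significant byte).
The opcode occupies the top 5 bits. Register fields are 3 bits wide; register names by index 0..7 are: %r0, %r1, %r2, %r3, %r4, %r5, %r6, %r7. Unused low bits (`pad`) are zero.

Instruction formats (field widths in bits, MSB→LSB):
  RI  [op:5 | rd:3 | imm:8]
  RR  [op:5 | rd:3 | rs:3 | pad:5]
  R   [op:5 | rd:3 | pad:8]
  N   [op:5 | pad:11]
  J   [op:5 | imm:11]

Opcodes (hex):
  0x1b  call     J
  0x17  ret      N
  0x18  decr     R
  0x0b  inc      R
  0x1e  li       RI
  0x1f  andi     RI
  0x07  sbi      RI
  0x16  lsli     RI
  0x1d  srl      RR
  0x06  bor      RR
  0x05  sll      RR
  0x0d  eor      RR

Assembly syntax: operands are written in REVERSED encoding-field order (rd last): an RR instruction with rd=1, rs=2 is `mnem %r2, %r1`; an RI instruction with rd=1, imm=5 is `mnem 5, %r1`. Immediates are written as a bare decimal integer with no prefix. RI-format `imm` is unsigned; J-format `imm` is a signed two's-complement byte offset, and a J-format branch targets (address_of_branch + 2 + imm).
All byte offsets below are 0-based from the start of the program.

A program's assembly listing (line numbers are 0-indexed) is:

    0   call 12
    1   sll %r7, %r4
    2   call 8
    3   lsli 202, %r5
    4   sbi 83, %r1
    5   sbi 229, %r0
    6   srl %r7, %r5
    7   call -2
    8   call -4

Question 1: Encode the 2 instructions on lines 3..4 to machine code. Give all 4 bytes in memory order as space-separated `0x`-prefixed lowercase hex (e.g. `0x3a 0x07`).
3. lsli fields op=0x16:5|rd=5:3|imm=202:8 → word b5cah → ca b5
4. sbi fields op=0x7:5|rd=1:3|imm=83:8 → word 3953h → 53 39

0xca 0xb5 0x53 0x39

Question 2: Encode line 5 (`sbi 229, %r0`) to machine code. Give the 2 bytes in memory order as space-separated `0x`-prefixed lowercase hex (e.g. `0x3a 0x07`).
line 5 (sbi): pack op=0x7:5|rd=0:3|imm=229:8 = 0x38e5; little→ e5 38

0xe5 0x38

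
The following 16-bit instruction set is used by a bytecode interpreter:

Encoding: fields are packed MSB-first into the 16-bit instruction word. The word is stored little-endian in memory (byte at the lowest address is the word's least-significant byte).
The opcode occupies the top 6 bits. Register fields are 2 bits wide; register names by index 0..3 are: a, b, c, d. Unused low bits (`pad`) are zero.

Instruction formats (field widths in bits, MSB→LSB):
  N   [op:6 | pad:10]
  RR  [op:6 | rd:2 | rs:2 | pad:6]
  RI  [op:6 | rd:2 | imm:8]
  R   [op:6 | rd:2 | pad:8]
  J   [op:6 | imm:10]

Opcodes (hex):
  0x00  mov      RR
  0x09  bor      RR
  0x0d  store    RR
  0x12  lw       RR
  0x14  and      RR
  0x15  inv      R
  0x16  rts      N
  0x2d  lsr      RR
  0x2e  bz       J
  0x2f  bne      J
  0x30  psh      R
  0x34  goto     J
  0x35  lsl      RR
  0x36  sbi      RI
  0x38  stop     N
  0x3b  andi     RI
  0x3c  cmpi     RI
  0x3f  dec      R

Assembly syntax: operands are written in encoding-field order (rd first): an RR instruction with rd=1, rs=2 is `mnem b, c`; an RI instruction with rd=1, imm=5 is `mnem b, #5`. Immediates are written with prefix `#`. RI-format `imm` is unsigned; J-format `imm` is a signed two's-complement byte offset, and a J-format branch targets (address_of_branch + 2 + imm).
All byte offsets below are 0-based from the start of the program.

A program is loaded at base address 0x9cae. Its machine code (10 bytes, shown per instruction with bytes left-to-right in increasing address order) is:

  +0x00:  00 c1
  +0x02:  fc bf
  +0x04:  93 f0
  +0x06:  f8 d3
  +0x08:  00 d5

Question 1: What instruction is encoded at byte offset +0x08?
lsl b, a

+0x08: 00 d5 ⇒ word 0xd500 (little)
  opcode bits[15:10]=0x35: lsl/RR
  rd@[9:8]=0x1 ⇒ b
  rs@[7:6]=0x0 ⇒ a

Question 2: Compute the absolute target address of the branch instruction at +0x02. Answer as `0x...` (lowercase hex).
@+02  little-endian(fc bf) = 0xbffc
  op=0xbffc>>10=0x2f ⇒ bne (J)
  [9:0] imm=1020 (s10→-4) = #-4
  target = base 0x9cae + off 0x02 + 2 + imm -4 = 0x9cae

0x9cae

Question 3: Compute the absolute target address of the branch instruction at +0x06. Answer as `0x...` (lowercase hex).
@+06  little-endian(f8 d3) = 0xd3f8
  op=0xd3f8>>10=0x34 ⇒ goto (J)
  imm: (w>>0)&0x3ff=0x3f8 (s10→-8) → #-8
  target = base 0x9cae + off 0x06 + 2 + imm -8 = 0x9cae

0x9cae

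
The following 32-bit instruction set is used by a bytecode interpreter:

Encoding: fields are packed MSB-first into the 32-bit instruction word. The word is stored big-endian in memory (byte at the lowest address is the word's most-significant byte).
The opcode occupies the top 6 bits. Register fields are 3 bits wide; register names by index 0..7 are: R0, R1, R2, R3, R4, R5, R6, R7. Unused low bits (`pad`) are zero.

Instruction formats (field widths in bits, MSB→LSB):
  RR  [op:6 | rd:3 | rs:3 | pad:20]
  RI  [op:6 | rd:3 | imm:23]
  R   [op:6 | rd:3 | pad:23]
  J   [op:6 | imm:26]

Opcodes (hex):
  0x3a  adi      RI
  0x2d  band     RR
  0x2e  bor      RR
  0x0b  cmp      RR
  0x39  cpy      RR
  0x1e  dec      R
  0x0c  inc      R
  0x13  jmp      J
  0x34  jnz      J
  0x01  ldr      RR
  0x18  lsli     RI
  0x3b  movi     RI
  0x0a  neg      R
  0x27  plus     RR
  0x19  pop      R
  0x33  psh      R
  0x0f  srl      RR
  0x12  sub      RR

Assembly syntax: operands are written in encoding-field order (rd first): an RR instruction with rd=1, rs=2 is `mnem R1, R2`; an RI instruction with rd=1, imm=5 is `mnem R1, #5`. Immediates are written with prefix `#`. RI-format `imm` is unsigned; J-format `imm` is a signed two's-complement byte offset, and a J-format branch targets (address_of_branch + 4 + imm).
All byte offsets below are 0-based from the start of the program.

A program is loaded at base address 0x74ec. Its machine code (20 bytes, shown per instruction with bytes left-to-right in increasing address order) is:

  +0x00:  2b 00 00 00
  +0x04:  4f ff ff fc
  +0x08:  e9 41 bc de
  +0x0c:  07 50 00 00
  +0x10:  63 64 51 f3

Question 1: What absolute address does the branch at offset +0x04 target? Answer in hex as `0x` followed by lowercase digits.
+0x04: 4f ff ff fc ⇒ word 0x4ffffffc (big)
  top 6b → 0x13 → jmp [J]
  [25:0] imm=67108860 (s26→-4) = #-4
  target = base 0x74ec + off 0x04 + 4 + imm -4 = 0x74f0

0x74f0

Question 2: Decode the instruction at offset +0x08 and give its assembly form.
@+08  big-endian(e9 41 bc de) = 0xe941bcde
  op=0xe941bcde>>26=0x3a ⇒ adi (RI)
  [25:23] rd=2 = R2
  [22:0] imm=4308190 = #4308190

adi R2, #4308190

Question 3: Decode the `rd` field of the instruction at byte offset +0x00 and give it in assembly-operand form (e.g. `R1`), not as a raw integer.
+0x00: 2b 00 00 00 ⇒ word 0x2b000000 (big)
  top 6b → 0xa → neg [R]
  rd: (w>>23)&0x7=0x6 → R6

R6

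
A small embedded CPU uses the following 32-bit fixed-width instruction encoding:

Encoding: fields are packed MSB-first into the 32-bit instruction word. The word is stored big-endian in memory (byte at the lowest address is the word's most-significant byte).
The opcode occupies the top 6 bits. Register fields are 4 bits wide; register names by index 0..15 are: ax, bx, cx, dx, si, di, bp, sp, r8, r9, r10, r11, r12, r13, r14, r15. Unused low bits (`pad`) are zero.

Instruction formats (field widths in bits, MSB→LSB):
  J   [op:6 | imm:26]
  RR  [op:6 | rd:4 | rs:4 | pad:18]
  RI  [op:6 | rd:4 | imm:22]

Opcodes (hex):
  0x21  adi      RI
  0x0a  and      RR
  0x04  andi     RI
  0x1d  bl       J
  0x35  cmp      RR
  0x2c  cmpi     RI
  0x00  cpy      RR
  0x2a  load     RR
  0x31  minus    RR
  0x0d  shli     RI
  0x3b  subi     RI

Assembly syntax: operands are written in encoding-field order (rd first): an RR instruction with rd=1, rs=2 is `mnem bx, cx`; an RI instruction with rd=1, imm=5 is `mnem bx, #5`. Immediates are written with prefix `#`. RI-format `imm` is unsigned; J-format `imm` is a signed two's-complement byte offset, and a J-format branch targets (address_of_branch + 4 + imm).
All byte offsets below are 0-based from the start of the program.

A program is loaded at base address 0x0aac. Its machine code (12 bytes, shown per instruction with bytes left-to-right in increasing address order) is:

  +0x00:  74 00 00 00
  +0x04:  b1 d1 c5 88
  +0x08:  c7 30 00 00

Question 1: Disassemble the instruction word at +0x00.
bl #0

[00] 74 00 00 00 → 0x74000000
  op=0x74000000>>26=0x1d ⇒ bl (J)
  [25:0] imm=0 = #0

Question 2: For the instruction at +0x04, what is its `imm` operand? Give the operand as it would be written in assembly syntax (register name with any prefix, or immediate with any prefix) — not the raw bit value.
#1164680

@+04  big-endian(b1 d1 c5 88) = 0xb1d1c588
  top 6b → 0x2c → cmpi [RI]
  rd: (w>>22)&0xf=0x7 → sp
  imm: (w>>0)&0x3fffff=0x11c588 → #1164680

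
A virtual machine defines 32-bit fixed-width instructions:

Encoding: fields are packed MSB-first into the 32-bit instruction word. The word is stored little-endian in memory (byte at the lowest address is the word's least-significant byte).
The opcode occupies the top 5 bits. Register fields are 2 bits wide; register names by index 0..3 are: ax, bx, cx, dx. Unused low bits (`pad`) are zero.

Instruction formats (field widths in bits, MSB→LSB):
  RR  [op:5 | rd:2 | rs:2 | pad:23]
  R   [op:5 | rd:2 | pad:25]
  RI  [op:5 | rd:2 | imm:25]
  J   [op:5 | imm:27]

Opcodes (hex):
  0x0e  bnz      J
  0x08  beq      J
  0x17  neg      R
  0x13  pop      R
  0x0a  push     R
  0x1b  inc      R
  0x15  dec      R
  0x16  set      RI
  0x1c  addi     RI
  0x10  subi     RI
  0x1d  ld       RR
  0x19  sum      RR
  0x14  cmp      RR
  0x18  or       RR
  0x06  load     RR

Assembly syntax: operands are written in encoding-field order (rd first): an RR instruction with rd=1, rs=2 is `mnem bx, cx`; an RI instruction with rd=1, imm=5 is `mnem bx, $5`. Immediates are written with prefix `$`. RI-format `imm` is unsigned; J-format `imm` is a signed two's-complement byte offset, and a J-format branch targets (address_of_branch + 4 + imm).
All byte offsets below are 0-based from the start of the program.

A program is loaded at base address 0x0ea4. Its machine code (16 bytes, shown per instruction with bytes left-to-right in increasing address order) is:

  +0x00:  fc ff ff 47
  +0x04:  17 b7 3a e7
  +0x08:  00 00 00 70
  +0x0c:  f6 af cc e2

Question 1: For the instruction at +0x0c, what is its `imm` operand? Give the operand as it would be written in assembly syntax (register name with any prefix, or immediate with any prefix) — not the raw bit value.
$13414390

off 0x0c: read f6 af cc e2 as little → 0xe2ccaff6
  top 5b → 0x1c → addi [RI]
  rd: (w>>25)&0x3=0x1 → bx
  imm: (w>>0)&0x1ffffff=0xccaff6 → $13414390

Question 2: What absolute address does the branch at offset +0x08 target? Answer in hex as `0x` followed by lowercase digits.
0x0eb0

[08] 00 00 00 70 → 0x70000000
  op=0x70000000>>27=0xe ⇒ bnz (J)
  imm: (w>>0)&0x7ffffff=0x0 → $0
  target = base 0x0ea4 + off 0x08 + 4 + imm 0 = 0x0eb0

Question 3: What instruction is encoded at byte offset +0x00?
[00] fc ff ff 47 → 0x47fffffc
  top 5b → 0x8 → beq [J]
  imm: (w>>0)&0x7ffffff=0x7fffffc (s27→-4) → $-4

beq $-4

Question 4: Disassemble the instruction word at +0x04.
addi dx, $20625175

[04] 17 b7 3a e7 → 0xe73ab717
  op=0xe73ab717>>27=0x1c ⇒ addi (RI)
  rd@[26:25]=0x3 ⇒ dx
  imm@[24:0]=0x13ab717 ⇒ $20625175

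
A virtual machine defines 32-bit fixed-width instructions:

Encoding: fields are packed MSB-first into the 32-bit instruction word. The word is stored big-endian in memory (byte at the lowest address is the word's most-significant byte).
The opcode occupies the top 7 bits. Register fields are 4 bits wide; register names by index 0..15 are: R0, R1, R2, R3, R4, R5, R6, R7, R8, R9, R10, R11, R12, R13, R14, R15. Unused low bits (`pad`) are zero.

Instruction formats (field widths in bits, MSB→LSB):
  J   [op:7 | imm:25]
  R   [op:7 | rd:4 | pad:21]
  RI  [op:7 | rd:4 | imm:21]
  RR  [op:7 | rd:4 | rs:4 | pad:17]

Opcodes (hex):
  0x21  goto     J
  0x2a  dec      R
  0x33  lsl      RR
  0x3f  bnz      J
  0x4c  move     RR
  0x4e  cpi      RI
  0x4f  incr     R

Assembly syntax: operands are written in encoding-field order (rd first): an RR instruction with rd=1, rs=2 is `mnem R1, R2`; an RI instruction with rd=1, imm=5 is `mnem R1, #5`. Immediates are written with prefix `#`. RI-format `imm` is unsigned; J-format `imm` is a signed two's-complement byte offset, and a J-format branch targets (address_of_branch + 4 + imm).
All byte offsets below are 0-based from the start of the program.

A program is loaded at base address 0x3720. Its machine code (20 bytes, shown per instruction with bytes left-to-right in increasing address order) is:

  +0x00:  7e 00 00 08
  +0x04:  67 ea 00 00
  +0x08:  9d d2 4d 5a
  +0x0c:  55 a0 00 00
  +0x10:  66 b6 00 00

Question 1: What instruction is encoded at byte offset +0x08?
@+08  big-endian(9d d2 4d 5a) = 0x9dd24d5a
  op=0x9dd24d5a>>25=0x4e ⇒ cpi (RI)
  [24:21] rd=14 = R14
  [20:0] imm=1199450 = #1199450

cpi R14, #1199450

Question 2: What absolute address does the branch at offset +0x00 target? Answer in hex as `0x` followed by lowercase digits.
0x372c

@+00  big-endian(7e 00 00 08) = 0x7e000008
  opcode bits[31:25]=0x3f: bnz/J
  imm: (w>>0)&0x1ffffff=0x8 → #8
  target = base 0x3720 + off 0x00 + 4 + imm 8 = 0x372c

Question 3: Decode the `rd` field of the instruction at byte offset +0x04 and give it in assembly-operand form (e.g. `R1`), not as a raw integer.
R15

off 0x04: read 67 ea 00 00 as big → 0x67ea0000
  top 7b → 0x33 → lsl [RR]
  rd@[24:21]=0xf ⇒ R15
  rs@[20:17]=0x5 ⇒ R5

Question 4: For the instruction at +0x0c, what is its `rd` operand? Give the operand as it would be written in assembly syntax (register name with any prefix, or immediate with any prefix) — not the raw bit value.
R13

@+0c  big-endian(55 a0 00 00) = 0x55a00000
  top 7b → 0x2a → dec [R]
  rd: (w>>21)&0xf=0xd → R13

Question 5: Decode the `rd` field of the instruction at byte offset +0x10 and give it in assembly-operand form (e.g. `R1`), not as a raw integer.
[10] 66 b6 00 00 → 0x66b60000
  opcode bits[31:25]=0x33: lsl/RR
  rd@[24:21]=0x5 ⇒ R5
  rs@[20:17]=0xb ⇒ R11

R5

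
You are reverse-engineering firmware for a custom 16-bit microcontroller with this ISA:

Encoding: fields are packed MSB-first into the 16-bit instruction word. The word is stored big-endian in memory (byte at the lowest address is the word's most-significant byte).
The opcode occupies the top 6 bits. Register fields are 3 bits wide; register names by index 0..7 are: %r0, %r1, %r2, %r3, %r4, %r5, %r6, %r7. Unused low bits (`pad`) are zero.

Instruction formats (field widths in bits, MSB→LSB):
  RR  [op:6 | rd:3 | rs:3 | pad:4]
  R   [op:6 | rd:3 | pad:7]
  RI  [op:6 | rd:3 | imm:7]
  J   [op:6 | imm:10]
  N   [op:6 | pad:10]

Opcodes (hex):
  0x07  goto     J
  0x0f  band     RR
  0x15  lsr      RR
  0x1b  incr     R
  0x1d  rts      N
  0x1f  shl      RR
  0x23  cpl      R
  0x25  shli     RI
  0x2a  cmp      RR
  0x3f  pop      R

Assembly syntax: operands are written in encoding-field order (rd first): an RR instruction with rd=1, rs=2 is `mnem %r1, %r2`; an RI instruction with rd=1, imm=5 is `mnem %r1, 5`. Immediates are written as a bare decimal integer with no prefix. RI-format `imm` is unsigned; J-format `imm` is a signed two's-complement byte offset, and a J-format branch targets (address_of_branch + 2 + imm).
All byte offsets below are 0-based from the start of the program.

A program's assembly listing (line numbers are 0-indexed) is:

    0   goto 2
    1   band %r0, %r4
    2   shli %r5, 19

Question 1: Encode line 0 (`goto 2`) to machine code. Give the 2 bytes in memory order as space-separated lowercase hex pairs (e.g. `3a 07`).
line 0 (goto): pack op=0x7:6|imm=2:10 = 0x1c02; big→ 1c 02

1c 02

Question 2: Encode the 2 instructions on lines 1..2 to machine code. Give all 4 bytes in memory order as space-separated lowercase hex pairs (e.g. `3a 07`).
line 1 (band): pack op=0xf:6|rd=0:3|rs=4:3|pad=0:4 = 0x3c40; big→ 3c 40
line 2 (shli): pack op=0x25:6|rd=5:3|imm=19:7 = 0x9693; big→ 96 93

3c 40 96 93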